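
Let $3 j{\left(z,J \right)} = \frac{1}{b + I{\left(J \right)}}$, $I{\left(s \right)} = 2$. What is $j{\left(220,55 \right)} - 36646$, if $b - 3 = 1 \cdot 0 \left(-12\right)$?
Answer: $- \frac{549689}{15} \approx -36646.0$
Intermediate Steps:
$b = 3$ ($b = 3 + 1 \cdot 0 \left(-12\right) = 3 + 0 \left(-12\right) = 3 + 0 = 3$)
$j{\left(z,J \right)} = \frac{1}{15}$ ($j{\left(z,J \right)} = \frac{1}{3 \left(3 + 2\right)} = \frac{1}{3 \cdot 5} = \frac{1}{3} \cdot \frac{1}{5} = \frac{1}{15}$)
$j{\left(220,55 \right)} - 36646 = \frac{1}{15} - 36646 = - \frac{549689}{15}$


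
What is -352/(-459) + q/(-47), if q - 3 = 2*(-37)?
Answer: 49133/21573 ≈ 2.2775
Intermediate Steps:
q = -71 (q = 3 + 2*(-37) = 3 - 74 = -71)
-352/(-459) + q/(-47) = -352/(-459) - 71/(-47) = -352*(-1/459) - 71*(-1/47) = 352/459 + 71/47 = 49133/21573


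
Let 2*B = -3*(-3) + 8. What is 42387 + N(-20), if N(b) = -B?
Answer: 84757/2 ≈ 42379.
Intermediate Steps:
B = 17/2 (B = (-3*(-3) + 8)/2 = (9 + 8)/2 = (½)*17 = 17/2 ≈ 8.5000)
N(b) = -17/2 (N(b) = -1*17/2 = -17/2)
42387 + N(-20) = 42387 - 17/2 = 84757/2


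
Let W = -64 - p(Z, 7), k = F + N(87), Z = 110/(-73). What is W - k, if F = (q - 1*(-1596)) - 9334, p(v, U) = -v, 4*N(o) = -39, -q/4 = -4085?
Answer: -2528065/292 ≈ -8657.8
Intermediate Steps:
q = 16340 (q = -4*(-4085) = 16340)
N(o) = -39/4 (N(o) = (1/4)*(-39) = -39/4)
Z = -110/73 (Z = 110*(-1/73) = -110/73 ≈ -1.5068)
F = 8602 (F = (16340 - 1*(-1596)) - 9334 = (16340 + 1596) - 9334 = 17936 - 9334 = 8602)
k = 34369/4 (k = 8602 - 39/4 = 34369/4 ≈ 8592.3)
W = -4782/73 (W = -64 - (-1)*(-110)/73 = -64 - 1*110/73 = -64 - 110/73 = -4782/73 ≈ -65.507)
W - k = -4782/73 - 1*34369/4 = -4782/73 - 34369/4 = -2528065/292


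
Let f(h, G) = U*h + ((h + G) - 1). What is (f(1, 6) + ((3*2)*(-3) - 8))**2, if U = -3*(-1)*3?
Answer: 121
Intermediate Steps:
U = 9 (U = 3*3 = 9)
f(h, G) = -1 + G + 10*h (f(h, G) = 9*h + ((h + G) - 1) = 9*h + ((G + h) - 1) = 9*h + (-1 + G + h) = -1 + G + 10*h)
(f(1, 6) + ((3*2)*(-3) - 8))**2 = ((-1 + 6 + 10*1) + ((3*2)*(-3) - 8))**2 = ((-1 + 6 + 10) + (6*(-3) - 8))**2 = (15 + (-18 - 8))**2 = (15 - 26)**2 = (-11)**2 = 121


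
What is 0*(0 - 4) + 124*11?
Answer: 1364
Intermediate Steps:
0*(0 - 4) + 124*11 = 0*(-4) + 1364 = 0 + 1364 = 1364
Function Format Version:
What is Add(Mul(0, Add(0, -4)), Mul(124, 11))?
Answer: 1364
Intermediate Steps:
Add(Mul(0, Add(0, -4)), Mul(124, 11)) = Add(Mul(0, -4), 1364) = Add(0, 1364) = 1364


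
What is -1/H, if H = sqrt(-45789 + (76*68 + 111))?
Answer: I*sqrt(40510)/40510 ≈ 0.0049684*I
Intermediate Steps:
H = I*sqrt(40510) (H = sqrt(-45789 + (5168 + 111)) = sqrt(-45789 + 5279) = sqrt(-40510) = I*sqrt(40510) ≈ 201.27*I)
-1/H = -1/(I*sqrt(40510)) = -(-1)*I*sqrt(40510)/40510 = I*sqrt(40510)/40510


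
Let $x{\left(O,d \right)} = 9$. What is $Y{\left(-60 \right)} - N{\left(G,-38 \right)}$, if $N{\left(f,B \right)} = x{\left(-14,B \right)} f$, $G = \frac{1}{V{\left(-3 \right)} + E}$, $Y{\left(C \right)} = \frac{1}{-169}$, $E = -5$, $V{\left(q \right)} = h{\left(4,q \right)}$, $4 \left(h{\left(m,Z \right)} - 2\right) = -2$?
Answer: $\frac{3035}{1183} \approx 2.5655$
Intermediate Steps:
$h{\left(m,Z \right)} = \frac{3}{2}$ ($h{\left(m,Z \right)} = 2 + \frac{1}{4} \left(-2\right) = 2 - \frac{1}{2} = \frac{3}{2}$)
$V{\left(q \right)} = \frac{3}{2}$
$Y{\left(C \right)} = - \frac{1}{169}$
$G = - \frac{2}{7}$ ($G = \frac{1}{\frac{3}{2} - 5} = \frac{1}{- \frac{7}{2}} = - \frac{2}{7} \approx -0.28571$)
$N{\left(f,B \right)} = 9 f$
$Y{\left(-60 \right)} - N{\left(G,-38 \right)} = - \frac{1}{169} - 9 \left(- \frac{2}{7}\right) = - \frac{1}{169} - - \frac{18}{7} = - \frac{1}{169} + \frac{18}{7} = \frac{3035}{1183}$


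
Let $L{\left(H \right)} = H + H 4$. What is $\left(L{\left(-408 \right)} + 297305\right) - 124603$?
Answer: $170662$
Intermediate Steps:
$L{\left(H \right)} = 5 H$ ($L{\left(H \right)} = H + 4 H = 5 H$)
$\left(L{\left(-408 \right)} + 297305\right) - 124603 = \left(5 \left(-408\right) + 297305\right) - 124603 = \left(-2040 + 297305\right) - 124603 = 295265 - 124603 = 170662$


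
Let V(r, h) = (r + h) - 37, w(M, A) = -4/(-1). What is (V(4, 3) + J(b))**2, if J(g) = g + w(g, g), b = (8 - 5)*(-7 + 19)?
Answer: 100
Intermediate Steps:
w(M, A) = 4 (w(M, A) = -4*(-1) = 4)
V(r, h) = -37 + h + r (V(r, h) = (h + r) - 37 = -37 + h + r)
b = 36 (b = 3*12 = 36)
J(g) = 4 + g (J(g) = g + 4 = 4 + g)
(V(4, 3) + J(b))**2 = ((-37 + 3 + 4) + (4 + 36))**2 = (-30 + 40)**2 = 10**2 = 100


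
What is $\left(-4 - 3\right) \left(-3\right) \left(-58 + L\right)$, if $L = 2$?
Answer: $-1176$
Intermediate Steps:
$\left(-4 - 3\right) \left(-3\right) \left(-58 + L\right) = \left(-4 - 3\right) \left(-3\right) \left(-58 + 2\right) = \left(-7\right) \left(-3\right) \left(-56\right) = 21 \left(-56\right) = -1176$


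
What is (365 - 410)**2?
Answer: 2025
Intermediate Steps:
(365 - 410)**2 = (-45)**2 = 2025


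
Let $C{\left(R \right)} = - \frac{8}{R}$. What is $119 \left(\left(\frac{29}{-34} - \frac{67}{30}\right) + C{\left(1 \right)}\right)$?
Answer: $- \frac{19789}{15} \approx -1319.3$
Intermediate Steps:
$119 \left(\left(\frac{29}{-34} - \frac{67}{30}\right) + C{\left(1 \right)}\right) = 119 \left(\left(\frac{29}{-34} - \frac{67}{30}\right) - \frac{8}{1}\right) = 119 \left(\left(29 \left(- \frac{1}{34}\right) - \frac{67}{30}\right) - 8\right) = 119 \left(\left(- \frac{29}{34} - \frac{67}{30}\right) - 8\right) = 119 \left(- \frac{787}{255} - 8\right) = 119 \left(- \frac{2827}{255}\right) = - \frac{19789}{15}$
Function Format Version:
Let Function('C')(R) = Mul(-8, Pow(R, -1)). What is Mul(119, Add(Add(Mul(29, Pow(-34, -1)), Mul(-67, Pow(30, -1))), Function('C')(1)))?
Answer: Rational(-19789, 15) ≈ -1319.3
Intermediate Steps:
Mul(119, Add(Add(Mul(29, Pow(-34, -1)), Mul(-67, Pow(30, -1))), Function('C')(1))) = Mul(119, Add(Add(Mul(29, Pow(-34, -1)), Mul(-67, Pow(30, -1))), Mul(-8, Pow(1, -1)))) = Mul(119, Add(Add(Mul(29, Rational(-1, 34)), Mul(-67, Rational(1, 30))), Mul(-8, 1))) = Mul(119, Add(Add(Rational(-29, 34), Rational(-67, 30)), -8)) = Mul(119, Add(Rational(-787, 255), -8)) = Mul(119, Rational(-2827, 255)) = Rational(-19789, 15)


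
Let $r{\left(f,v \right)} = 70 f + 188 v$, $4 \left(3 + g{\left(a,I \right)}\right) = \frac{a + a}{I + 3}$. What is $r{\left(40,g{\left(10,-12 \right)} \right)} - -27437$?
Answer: $\frac{266117}{9} \approx 29569.0$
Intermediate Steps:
$g{\left(a,I \right)} = -3 + \frac{a}{2 \left(3 + I\right)}$ ($g{\left(a,I \right)} = -3 + \frac{\left(a + a\right) \frac{1}{I + 3}}{4} = -3 + \frac{2 a \frac{1}{3 + I}}{4} = -3 + \frac{a}{2 \left(3 + I\right)}$)
$r{\left(40,g{\left(10,-12 \right)} \right)} - -27437 = \left(70 \cdot 40 + 188 \frac{-18 + 10 - -72}{2 \left(3 - 12\right)}\right) - -27437 = \left(2800 + 188 \frac{-18 + 10 + 72}{2 \left(-9\right)}\right) + 27437 = \left(2800 + 188 \cdot \frac{1}{2} \left(- \frac{1}{9}\right) 64\right) + 27437 = \left(2800 + 188 \left(- \frac{32}{9}\right)\right) + 27437 = \left(2800 - \frac{6016}{9}\right) + 27437 = \frac{19184}{9} + 27437 = \frac{266117}{9}$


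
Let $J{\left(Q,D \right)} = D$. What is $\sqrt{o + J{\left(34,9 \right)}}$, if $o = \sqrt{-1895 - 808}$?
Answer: $\sqrt{9 + i \sqrt{2703}} \approx 5.5571 + 4.6778 i$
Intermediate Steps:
$o = i \sqrt{2703}$ ($o = \sqrt{-2703} = i \sqrt{2703} \approx 51.99 i$)
$\sqrt{o + J{\left(34,9 \right)}} = \sqrt{i \sqrt{2703} + 9} = \sqrt{9 + i \sqrt{2703}}$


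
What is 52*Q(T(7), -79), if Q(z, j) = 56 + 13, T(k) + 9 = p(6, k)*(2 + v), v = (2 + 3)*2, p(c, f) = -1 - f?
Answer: 3588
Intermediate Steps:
v = 10 (v = 5*2 = 10)
T(k) = -21 - 12*k (T(k) = -9 + (-1 - k)*(2 + 10) = -9 + (-1 - k)*12 = -9 + (-12 - 12*k) = -21 - 12*k)
Q(z, j) = 69
52*Q(T(7), -79) = 52*69 = 3588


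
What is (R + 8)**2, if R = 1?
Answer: 81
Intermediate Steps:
(R + 8)**2 = (1 + 8)**2 = 9**2 = 81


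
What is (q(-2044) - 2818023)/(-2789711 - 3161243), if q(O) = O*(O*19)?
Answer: -76562761/5950954 ≈ -12.866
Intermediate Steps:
q(O) = 19*O² (q(O) = O*(19*O) = 19*O²)
(q(-2044) - 2818023)/(-2789711 - 3161243) = (19*(-2044)² - 2818023)/(-2789711 - 3161243) = (19*4177936 - 2818023)/(-5950954) = (79380784 - 2818023)*(-1/5950954) = 76562761*(-1/5950954) = -76562761/5950954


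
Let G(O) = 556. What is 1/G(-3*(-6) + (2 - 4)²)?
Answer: 1/556 ≈ 0.0017986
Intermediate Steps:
1/G(-3*(-6) + (2 - 4)²) = 1/556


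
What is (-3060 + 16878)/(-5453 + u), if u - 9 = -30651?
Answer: -13818/36095 ≈ -0.38282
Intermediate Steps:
u = -30642 (u = 9 - 30651 = -30642)
(-3060 + 16878)/(-5453 + u) = (-3060 + 16878)/(-5453 - 30642) = 13818/(-36095) = 13818*(-1/36095) = -13818/36095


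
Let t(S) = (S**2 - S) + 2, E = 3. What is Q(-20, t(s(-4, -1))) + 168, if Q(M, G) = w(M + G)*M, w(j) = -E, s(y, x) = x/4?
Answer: 228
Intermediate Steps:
s(y, x) = x/4 (s(y, x) = x*(1/4) = x/4)
t(S) = 2 + S**2 - S
w(j) = -3 (w(j) = -1*3 = -3)
Q(M, G) = -3*M
Q(-20, t(s(-4, -1))) + 168 = -3*(-20) + 168 = 60 + 168 = 228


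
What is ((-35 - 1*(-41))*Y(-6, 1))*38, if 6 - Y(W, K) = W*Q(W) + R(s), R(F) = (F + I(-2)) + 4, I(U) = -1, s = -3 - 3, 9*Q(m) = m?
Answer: 1140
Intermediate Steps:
Q(m) = m/9
s = -6
R(F) = 3 + F (R(F) = (F - 1) + 4 = (-1 + F) + 4 = 3 + F)
Y(W, K) = 9 - W²/9 (Y(W, K) = 6 - (W*(W/9) + (3 - 6)) = 6 - (W²/9 - 3) = 6 - (-3 + W²/9) = 6 + (3 - W²/9) = 9 - W²/9)
((-35 - 1*(-41))*Y(-6, 1))*38 = ((-35 - 1*(-41))*(9 - ⅑*(-6)²))*38 = ((-35 + 41)*(9 - ⅑*36))*38 = (6*(9 - 4))*38 = (6*5)*38 = 30*38 = 1140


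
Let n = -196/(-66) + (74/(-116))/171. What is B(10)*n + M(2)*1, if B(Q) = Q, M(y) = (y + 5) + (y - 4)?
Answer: 1890650/54549 ≈ 34.660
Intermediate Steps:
M(y) = 1 + 2*y (M(y) = (5 + y) + (-4 + y) = 1 + 2*y)
n = 323581/109098 (n = -196*(-1/66) + (74*(-1/116))*(1/171) = 98/33 - 37/58*1/171 = 98/33 - 37/9918 = 323581/109098 ≈ 2.9660)
B(10)*n + M(2)*1 = 10*(323581/109098) + (1 + 2*2)*1 = 1617905/54549 + (1 + 4)*1 = 1617905/54549 + 5*1 = 1617905/54549 + 5 = 1890650/54549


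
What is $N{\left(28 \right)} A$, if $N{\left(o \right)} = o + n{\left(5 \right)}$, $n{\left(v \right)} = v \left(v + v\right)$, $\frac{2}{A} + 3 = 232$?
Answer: $\frac{156}{229} \approx 0.68122$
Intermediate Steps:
$A = \frac{2}{229}$ ($A = \frac{2}{-3 + 232} = \frac{2}{229} \approx 0.0087336$)
$n{\left(v \right)} = 2 v^{2}$ ($n{\left(v \right)} = v 2 v = 2 v^{2}$)
$N{\left(o \right)} = 50 + o$ ($N{\left(o \right)} = o + 2 \cdot 5^{2} = o + 2 \cdot 25 = o + 50 = 50 + o$)
$N{\left(28 \right)} A = \left(50 + 28\right) \frac{2}{229} = 78 \cdot \frac{2}{229} = \frac{156}{229}$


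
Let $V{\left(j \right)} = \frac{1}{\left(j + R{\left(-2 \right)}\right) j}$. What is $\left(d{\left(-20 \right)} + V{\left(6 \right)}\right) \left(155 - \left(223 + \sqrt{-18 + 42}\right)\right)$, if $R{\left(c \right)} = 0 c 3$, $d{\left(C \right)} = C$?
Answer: $\frac{12223}{9} + \frac{719 \sqrt{6}}{18} \approx 1456.0$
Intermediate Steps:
$R{\left(c \right)} = 0$ ($R{\left(c \right)} = 0 \cdot 3 = 0$)
$V{\left(j \right)} = \frac{1}{j^{2}}$ ($V{\left(j \right)} = \frac{1}{\left(j + 0\right) j} = \frac{1}{j j} = \frac{1}{j^{2}}$)
$\left(d{\left(-20 \right)} + V{\left(6 \right)}\right) \left(155 - \left(223 + \sqrt{-18 + 42}\right)\right) = \left(-20 + \frac{1}{36}\right) \left(155 - \left(223 + \sqrt{-18 + 42}\right)\right) = \left(-20 + \frac{1}{36}\right) \left(155 - \left(223 + \sqrt{24}\right)\right) = - \frac{719 \left(155 - \left(223 + 2 \sqrt{6}\right)\right)}{36} = - \frac{719 \left(-68 - 2 \sqrt{6}\right)}{36} = \frac{12223}{9} + \frac{719 \sqrt{6}}{18}$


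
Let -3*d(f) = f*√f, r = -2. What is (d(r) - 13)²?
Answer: 1513/9 - 52*I*√2/3 ≈ 168.11 - 24.513*I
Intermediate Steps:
d(f) = -f^(3/2)/3 (d(f) = -f*√f/3 = -f^(3/2)/3)
(d(r) - 13)² = (-(-2)*I*√2/3 - 13)² = (2*I*√2/3 - 13)² = (-13 + 2*I*√2/3)²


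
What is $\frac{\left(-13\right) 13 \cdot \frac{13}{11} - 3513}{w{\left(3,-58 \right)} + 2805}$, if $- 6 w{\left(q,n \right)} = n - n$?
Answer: $- \frac{8168}{6171} \approx -1.3236$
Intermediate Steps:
$w{\left(q,n \right)} = 0$ ($w{\left(q,n \right)} = - \frac{n - n}{6} = \left(- \frac{1}{6}\right) 0 = 0$)
$\frac{\left(-13\right) 13 \cdot \frac{13}{11} - 3513}{w{\left(3,-58 \right)} + 2805} = \frac{\left(-13\right) 13 \cdot \frac{13}{11} - 3513}{0 + 2805} = \frac{- 169 \cdot 13 \cdot \frac{1}{11} - 3513}{2805} = \left(\left(-169\right) \frac{13}{11} - 3513\right) \frac{1}{2805} = \left(- \frac{2197}{11} - 3513\right) \frac{1}{2805} = \left(- \frac{40840}{11}\right) \frac{1}{2805} = - \frac{8168}{6171}$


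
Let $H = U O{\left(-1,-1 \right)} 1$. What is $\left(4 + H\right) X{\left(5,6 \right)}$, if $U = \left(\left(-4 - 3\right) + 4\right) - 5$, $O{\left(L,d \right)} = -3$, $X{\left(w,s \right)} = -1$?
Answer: $-28$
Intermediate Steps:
$U = -8$ ($U = \left(-7 + 4\right) - 5 = -3 - 5 = -8$)
$H = 24$ ($H = \left(-8\right) \left(-3\right) 1 = 24 \cdot 1 = 24$)
$\left(4 + H\right) X{\left(5,6 \right)} = \left(4 + 24\right) \left(-1\right) = 28 \left(-1\right) = -28$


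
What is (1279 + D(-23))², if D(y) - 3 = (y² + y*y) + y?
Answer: 5368489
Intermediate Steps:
D(y) = 3 + y + 2*y² (D(y) = 3 + ((y² + y*y) + y) = 3 + ((y² + y²) + y) = 3 + (2*y² + y) = 3 + (y + 2*y²) = 3 + y + 2*y²)
(1279 + D(-23))² = (1279 + (3 - 23 + 2*(-23)²))² = (1279 + (3 - 23 + 2*529))² = (1279 + (3 - 23 + 1058))² = (1279 + 1038)² = 2317² = 5368489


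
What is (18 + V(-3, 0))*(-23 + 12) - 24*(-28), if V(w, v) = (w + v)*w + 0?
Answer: 375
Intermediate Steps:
V(w, v) = w*(v + w) (V(w, v) = (v + w)*w + 0 = w*(v + w) + 0 = w*(v + w))
(18 + V(-3, 0))*(-23 + 12) - 24*(-28) = (18 - 3*(0 - 3))*(-23 + 12) - 24*(-28) = (18 - 3*(-3))*(-11) + 672 = (18 + 9)*(-11) + 672 = 27*(-11) + 672 = -297 + 672 = 375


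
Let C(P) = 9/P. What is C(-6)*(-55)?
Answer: 165/2 ≈ 82.500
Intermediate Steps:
C(-6)*(-55) = (9/(-6))*(-55) = (9*(-⅙))*(-55) = -3/2*(-55) = 165/2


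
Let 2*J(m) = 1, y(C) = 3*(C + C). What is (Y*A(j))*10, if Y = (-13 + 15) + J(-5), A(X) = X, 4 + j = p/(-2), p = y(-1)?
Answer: -25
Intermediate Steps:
y(C) = 6*C (y(C) = 3*(2*C) = 6*C)
J(m) = ½ (J(m) = (½)*1 = ½)
p = -6 (p = 6*(-1) = -6)
j = -1 (j = -4 - 6/(-2) = -4 - 6*(-½) = -4 + 3 = -1)
Y = 5/2 (Y = (-13 + 15) + ½ = 2 + ½ = 5/2 ≈ 2.5000)
(Y*A(j))*10 = ((5/2)*(-1))*10 = -5/2*10 = -25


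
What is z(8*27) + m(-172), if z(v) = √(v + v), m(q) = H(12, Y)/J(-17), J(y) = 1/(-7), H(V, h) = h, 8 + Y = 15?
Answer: -49 + 12*√3 ≈ -28.215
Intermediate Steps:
Y = 7 (Y = -8 + 15 = 7)
J(y) = -⅐
m(q) = -49 (m(q) = 7/(-⅐) = 7*(-7) = -49)
z(v) = √2*√v (z(v) = √(2*v) = √2*√v)
z(8*27) + m(-172) = √2*√(8*27) - 49 = √2*√216 - 49 = √2*(6*√6) - 49 = 12*√3 - 49 = -49 + 12*√3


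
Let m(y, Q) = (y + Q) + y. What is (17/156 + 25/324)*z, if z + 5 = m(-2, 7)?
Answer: -392/1053 ≈ -0.37227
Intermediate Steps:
m(y, Q) = Q + 2*y (m(y, Q) = (Q + y) + y = Q + 2*y)
z = -2 (z = -5 + (7 + 2*(-2)) = -5 + (7 - 4) = -5 + 3 = -2)
(17/156 + 25/324)*z = (17/156 + 25/324)*(-2) = (196/1053)*(-2) = -392/1053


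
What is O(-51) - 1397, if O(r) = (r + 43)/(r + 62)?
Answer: -15375/11 ≈ -1397.7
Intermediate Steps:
O(r) = (43 + r)/(62 + r)
O(-51) - 1397 = (43 - 51)/(62 - 51) - 1397 = -8/11 - 1397 = -15375/11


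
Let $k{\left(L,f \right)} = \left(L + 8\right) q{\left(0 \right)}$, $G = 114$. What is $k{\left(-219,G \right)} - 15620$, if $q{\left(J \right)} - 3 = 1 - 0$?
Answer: $-16464$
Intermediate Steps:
$q{\left(J \right)} = 4$ ($q{\left(J \right)} = 3 + \left(1 - 0\right) = 3 + \left(1 + 0\right) = 3 + 1 = 4$)
$k{\left(L,f \right)} = 32 + 4 L$ ($k{\left(L,f \right)} = \left(L + 8\right) 4 = \left(8 + L\right) 4 = 32 + 4 L$)
$k{\left(-219,G \right)} - 15620 = \left(32 + 4 \left(-219\right)\right) - 15620 = \left(32 - 876\right) - 15620 = -844 - 15620 = -16464$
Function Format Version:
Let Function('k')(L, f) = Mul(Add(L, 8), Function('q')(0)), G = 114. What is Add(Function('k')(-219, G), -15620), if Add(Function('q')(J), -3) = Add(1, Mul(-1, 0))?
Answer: -16464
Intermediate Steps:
Function('q')(J) = 4 (Function('q')(J) = Add(3, Add(1, Mul(-1, 0))) = Add(3, Add(1, 0)) = Add(3, 1) = 4)
Function('k')(L, f) = Add(32, Mul(4, L)) (Function('k')(L, f) = Mul(Add(L, 8), 4) = Mul(Add(8, L), 4) = Add(32, Mul(4, L)))
Add(Function('k')(-219, G), -15620) = Add(Add(32, Mul(4, -219)), -15620) = Add(Add(32, -876), -15620) = Add(-844, -15620) = -16464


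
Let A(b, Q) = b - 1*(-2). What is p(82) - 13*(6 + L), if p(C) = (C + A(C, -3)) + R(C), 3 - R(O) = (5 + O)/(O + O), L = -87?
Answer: 200321/164 ≈ 1221.5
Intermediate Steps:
A(b, Q) = 2 + b (A(b, Q) = b + 2 = 2 + b)
R(O) = 3 - (5 + O)/(2*O) (R(O) = 3 - (5 + O)/(O + O) = 3 - (5 + O)/(2*O))
p(C) = 2 + 2*C + 5*(-1 + C)/(2*C) (p(C) = (C + (2 + C)) + 5*(-1 + C)/(2*C) = (2 + 2*C) + 5*(-1 + C)/(2*C) = 2 + 2*C + 5*(-1 + C)/(2*C))
p(82) - 13*(6 + L) = (9/2 + 2*82 - 5/2/82) - 13*(6 - 87) = (9/2 + 164 - 5/2*1/82) - 13*(-81) = (9/2 + 164 - 5/164) - 1*(-1053) = 27629/164 + 1053 = 200321/164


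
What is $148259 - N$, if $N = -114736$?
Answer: $262995$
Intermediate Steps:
$148259 - N = 148259 - -114736 = 148259 + 114736 = 262995$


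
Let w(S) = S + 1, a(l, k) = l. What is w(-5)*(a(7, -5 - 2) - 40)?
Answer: 132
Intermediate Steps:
w(S) = 1 + S
w(-5)*(a(7, -5 - 2) - 40) = (1 - 5)*(7 - 40) = -4*(-33) = 132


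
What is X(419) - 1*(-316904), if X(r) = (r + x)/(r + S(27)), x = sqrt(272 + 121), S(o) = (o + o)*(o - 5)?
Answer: 509265147/1607 + sqrt(393)/1607 ≈ 3.1690e+5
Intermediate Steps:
S(o) = 2*o*(-5 + o) (S(o) = (2*o)*(-5 + o) = 2*o*(-5 + o))
x = sqrt(393) ≈ 19.824
X(r) = (r + sqrt(393))/(1188 + r) (X(r) = (r + sqrt(393))/(r + 2*27*(-5 + 27)) = (r + sqrt(393))/(r + 2*27*22) = (r + sqrt(393))/(r + 1188) = (r + sqrt(393))/(1188 + r))
X(419) - 1*(-316904) = (419 + sqrt(393))/(1188 + 419) - 1*(-316904) = (419 + sqrt(393))/1607 + 316904 = (419/1607 + sqrt(393)/1607) + 316904 = 509265147/1607 + sqrt(393)/1607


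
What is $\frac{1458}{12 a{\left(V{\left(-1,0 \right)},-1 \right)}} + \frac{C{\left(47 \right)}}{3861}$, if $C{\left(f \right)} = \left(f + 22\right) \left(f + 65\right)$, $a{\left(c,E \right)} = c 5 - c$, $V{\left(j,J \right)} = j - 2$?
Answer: $- \frac{83639}{10296} \approx -8.1234$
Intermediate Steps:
$V{\left(j,J \right)} = -2 + j$
$a{\left(c,E \right)} = 4 c$ ($a{\left(c,E \right)} = 5 c - c = 4 c$)
$C{\left(f \right)} = \left(22 + f\right) \left(65 + f\right)$
$\frac{1458}{12 a{\left(V{\left(-1,0 \right)},-1 \right)}} + \frac{C{\left(47 \right)}}{3861} = \frac{1458}{12 \cdot 4 \left(-2 - 1\right)} + \frac{1430 + 47^{2} + 87 \cdot 47}{3861} = \frac{1458}{12 \cdot 4 \left(-3\right)} + \left(1430 + 2209 + 4089\right) \frac{1}{3861} = \frac{1458}{12 \left(-12\right)} + 7728 \cdot \frac{1}{3861} = \frac{1458}{-144} + \frac{2576}{1287} = 1458 \left(- \frac{1}{144}\right) + \frac{2576}{1287} = - \frac{81}{8} + \frac{2576}{1287} = - \frac{83639}{10296}$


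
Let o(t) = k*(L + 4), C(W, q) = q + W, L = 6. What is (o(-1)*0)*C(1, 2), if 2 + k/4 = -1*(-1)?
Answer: 0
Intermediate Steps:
k = -4 (k = -8 + 4*(-1*(-1)) = -8 + 4*1 = -8 + 4 = -4)
C(W, q) = W + q
o(t) = -40 (o(t) = -4*(6 + 4) = -4*10 = -40)
(o(-1)*0)*C(1, 2) = (-40*0)*(1 + 2) = 0*3 = 0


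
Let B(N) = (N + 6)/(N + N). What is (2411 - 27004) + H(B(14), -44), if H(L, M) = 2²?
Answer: -24589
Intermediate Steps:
B(N) = (6 + N)/(2*N) (B(N) = (6 + N)/((2*N)) = (6 + N)*(1/(2*N)) = (6 + N)/(2*N))
H(L, M) = 4
(2411 - 27004) + H(B(14), -44) = (2411 - 27004) + 4 = -24593 + 4 = -24589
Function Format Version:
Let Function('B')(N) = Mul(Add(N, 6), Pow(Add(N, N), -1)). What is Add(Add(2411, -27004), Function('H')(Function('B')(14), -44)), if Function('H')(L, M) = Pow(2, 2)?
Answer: -24589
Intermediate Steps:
Function('B')(N) = Mul(Rational(1, 2), Pow(N, -1), Add(6, N)) (Function('B')(N) = Mul(Add(6, N), Pow(Mul(2, N), -1)) = Mul(Add(6, N), Mul(Rational(1, 2), Pow(N, -1))) = Mul(Rational(1, 2), Pow(N, -1), Add(6, N)))
Function('H')(L, M) = 4
Add(Add(2411, -27004), Function('H')(Function('B')(14), -44)) = Add(Add(2411, -27004), 4) = Add(-24593, 4) = -24589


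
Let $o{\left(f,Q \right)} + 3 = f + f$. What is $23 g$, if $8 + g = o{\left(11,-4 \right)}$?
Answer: $253$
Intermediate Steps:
$o{\left(f,Q \right)} = -3 + 2 f$ ($o{\left(f,Q \right)} = -3 + \left(f + f\right) = -3 + 2 f$)
$g = 11$ ($g = -8 + \left(-3 + 2 \cdot 11\right) = -8 + \left(-3 + 22\right) = -8 + 19 = 11$)
$23 g = 23 \cdot 11 = 253$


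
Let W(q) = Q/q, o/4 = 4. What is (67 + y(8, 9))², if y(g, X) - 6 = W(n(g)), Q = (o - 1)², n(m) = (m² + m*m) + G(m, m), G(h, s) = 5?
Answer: 98684356/17689 ≈ 5578.9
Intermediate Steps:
o = 16 (o = 4*4 = 16)
n(m) = 5 + 2*m² (n(m) = (m² + m*m) + 5 = (m² + m²) + 5 = 2*m² + 5 = 5 + 2*m²)
Q = 225 (Q = (16 - 1)² = 15² = 225)
W(q) = 225/q
y(g, X) = 6 + 225/(5 + 2*g²)
(67 + y(8, 9))² = (67 + 3*(85 + 4*8²)/(5 + 2*8²))² = (67 + 3*(85 + 4*64)/(5 + 2*64))² = (67 + 3*(85 + 256)/(5 + 128))² = (67 + 3*341/133)² = (67 + 3*(1/133)*341)² = (67 + 1023/133)² = (9934/133)² = 98684356/17689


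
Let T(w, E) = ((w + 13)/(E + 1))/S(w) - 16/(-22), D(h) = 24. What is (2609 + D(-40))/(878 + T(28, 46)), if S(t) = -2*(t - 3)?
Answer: 68063050/22714649 ≈ 2.9964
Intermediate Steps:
S(t) = 6 - 2*t (S(t) = -2*(-3 + t) = 6 - 2*t)
T(w, E) = 8/11 + (13 + w)/((1 + E)*(6 - 2*w)) (T(w, E) = ((w + 13)/(E + 1))/(6 - 2*w) - 16/(-22) = ((13 + w)/(1 + E))/(6 - 2*w) - 16*(-1/22) = ((13 + w)/(1 + E))/(6 - 2*w) + 8/11 = (13 + w)/((1 + E)*(6 - 2*w)) + 8/11 = 8/11 + (13 + w)/((1 + E)*(6 - 2*w)))
(2609 + D(-40))/(878 + T(28, 46)) = (2609 + 24)/(878 + (-191 + 5*28 + 16*46*(-3 + 28))/(22*(1 + 46)*(-3 + 28))) = 2633/(878 + (1/22)*(-191 + 140 + 16*46*25)/(47*25)) = 2633/(878 + (1/22)*(1/47)*(1/25)*(-191 + 140 + 18400)) = 2633/(878 + (1/22)*(1/47)*(1/25)*18349) = 2633/(878 + 18349/25850) = 2633/(22714649/25850) = 2633*(25850/22714649) = 68063050/22714649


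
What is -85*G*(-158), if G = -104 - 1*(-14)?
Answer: -1208700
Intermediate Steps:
G = -90 (G = -104 + 14 = -90)
-85*G*(-158) = -85*(-90)*(-158) = 7650*(-158) = -1208700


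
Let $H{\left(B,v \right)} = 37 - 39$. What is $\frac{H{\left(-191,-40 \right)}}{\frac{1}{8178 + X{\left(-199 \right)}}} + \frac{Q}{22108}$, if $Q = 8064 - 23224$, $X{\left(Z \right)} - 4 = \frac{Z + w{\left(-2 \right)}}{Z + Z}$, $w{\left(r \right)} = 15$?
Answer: $- \frac{18000092950}{1099873} \approx -16366.0$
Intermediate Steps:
$H{\left(B,v \right)} = -2$
$X{\left(Z \right)} = 4 + \frac{15 + Z}{2 Z}$ ($X{\left(Z \right)} = 4 + \frac{Z + 15}{Z + Z} = 4 + \frac{15 + Z}{2 Z}$)
$Q = -15160$
$\frac{H{\left(-191,-40 \right)}}{\frac{1}{8178 + X{\left(-199 \right)}}} + \frac{Q}{22108} = - \frac{2}{\frac{1}{8178 + \frac{3 \left(5 + 3 \left(-199\right)\right)}{2 \left(-199\right)}}} - \frac{15160}{22108} = - \frac{2}{\frac{1}{8178 + \frac{3}{2} \left(- \frac{1}{199}\right) \left(5 - 597\right)}} - \frac{3790}{5527} = - \frac{2}{\frac{1}{8178 + \frac{3}{2} \left(- \frac{1}{199}\right) \left(-592\right)}} - \frac{3790}{5527} = - \frac{2}{\frac{1}{8178 + \frac{888}{199}}} - \frac{3790}{5527} = - \frac{2}{\frac{1}{\frac{1628310}{199}}} - \frac{3790}{5527} = - \frac{2}{\frac{199}{1628310}} - \frac{3790}{5527} = \left(-2\right) \frac{1628310}{199} - \frac{3790}{5527} = - \frac{3256620}{199} - \frac{3790}{5527} = - \frac{18000092950}{1099873}$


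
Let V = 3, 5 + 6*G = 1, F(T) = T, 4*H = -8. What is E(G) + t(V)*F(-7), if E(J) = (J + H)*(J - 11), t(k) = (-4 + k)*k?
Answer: 469/9 ≈ 52.111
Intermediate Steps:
H = -2 (H = (¼)*(-8) = -2)
G = -⅔ (G = -⅚ + (⅙)*1 = -⅚ + ⅙ = -⅔ ≈ -0.66667)
t(k) = k*(-4 + k)
E(J) = (-11 + J)*(-2 + J) (E(J) = (J - 2)*(J - 11) = (-2 + J)*(-11 + J) = (-11 + J)*(-2 + J))
E(G) + t(V)*F(-7) = (22 + (-⅔)² - 13*(-⅔)) + (3*(-4 + 3))*(-7) = (22 + 4/9 + 26/3) + (3*(-1))*(-7) = 280/9 - 3*(-7) = 280/9 + 21 = 469/9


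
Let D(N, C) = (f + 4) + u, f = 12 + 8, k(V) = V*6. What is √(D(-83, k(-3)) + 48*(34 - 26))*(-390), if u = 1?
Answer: -390*√409 ≈ -7887.3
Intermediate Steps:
k(V) = 6*V
f = 20
D(N, C) = 25 (D(N, C) = (20 + 4) + 1 = 24 + 1 = 25)
√(D(-83, k(-3)) + 48*(34 - 26))*(-390) = √(25 + 48*(34 - 26))*(-390) = √(25 + 48*8)*(-390) = √(25 + 384)*(-390) = √409*(-390) = -390*√409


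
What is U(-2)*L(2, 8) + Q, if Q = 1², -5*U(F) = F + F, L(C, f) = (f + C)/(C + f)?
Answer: 9/5 ≈ 1.8000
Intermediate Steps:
L(C, f) = 1 (L(C, f) = (C + f)/(C + f) = 1)
U(F) = -2*F/5 (U(F) = -(F + F)/5 = -2*F/5)
Q = 1
U(-2)*L(2, 8) + Q = -⅖*(-2)*1 + 1 = (⅘)*1 + 1 = ⅘ + 1 = 9/5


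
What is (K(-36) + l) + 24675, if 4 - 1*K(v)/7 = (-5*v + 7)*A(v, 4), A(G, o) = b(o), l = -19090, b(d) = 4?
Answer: 377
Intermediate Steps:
A(G, o) = 4
K(v) = -168 + 140*v (K(v) = 28 - 7*(-5*v + 7)*4 = 28 - 7*(7 - 5*v)*4 = 28 - 7*(28 - 20*v) = 28 + (-196 + 140*v) = -168 + 140*v)
(K(-36) + l) + 24675 = ((-168 + 140*(-36)) - 19090) + 24675 = ((-168 - 5040) - 19090) + 24675 = (-5208 - 19090) + 24675 = -24298 + 24675 = 377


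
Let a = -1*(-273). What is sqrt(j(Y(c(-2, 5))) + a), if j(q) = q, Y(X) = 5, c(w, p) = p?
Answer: sqrt(278) ≈ 16.673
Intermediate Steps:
a = 273
sqrt(j(Y(c(-2, 5))) + a) = sqrt(5 + 273) = sqrt(278)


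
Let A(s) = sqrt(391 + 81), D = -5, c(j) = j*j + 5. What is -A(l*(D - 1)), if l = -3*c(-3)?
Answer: -2*sqrt(118) ≈ -21.726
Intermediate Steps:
c(j) = 5 + j**2 (c(j) = j**2 + 5 = 5 + j**2)
l = -42 (l = -3*(5 + (-3)**2) = -3*(5 + 9) = -3*14 = -42)
A(s) = 2*sqrt(118) (A(s) = sqrt(472) = 2*sqrt(118))
-A(l*(D - 1)) = -2*sqrt(118)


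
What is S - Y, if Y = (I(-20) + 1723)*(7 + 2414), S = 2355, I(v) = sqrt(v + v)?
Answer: -4169028 - 4842*I*sqrt(10) ≈ -4.169e+6 - 15312.0*I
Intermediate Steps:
I(v) = sqrt(2)*sqrt(v) (I(v) = sqrt(2*v) = sqrt(2)*sqrt(v))
Y = 4171383 + 4842*I*sqrt(10) (Y = (sqrt(2)*sqrt(-20) + 1723)*(7 + 2414) = (sqrt(2)*(2*I*sqrt(5)) + 1723)*2421 = (2*I*sqrt(10) + 1723)*2421 = (1723 + 2*I*sqrt(10))*2421 = 4171383 + 4842*I*sqrt(10) ≈ 4.1714e+6 + 15312.0*I)
S - Y = 2355 - (4171383 + 4842*I*sqrt(10)) = 2355 + (-4171383 - 4842*I*sqrt(10)) = -4169028 - 4842*I*sqrt(10)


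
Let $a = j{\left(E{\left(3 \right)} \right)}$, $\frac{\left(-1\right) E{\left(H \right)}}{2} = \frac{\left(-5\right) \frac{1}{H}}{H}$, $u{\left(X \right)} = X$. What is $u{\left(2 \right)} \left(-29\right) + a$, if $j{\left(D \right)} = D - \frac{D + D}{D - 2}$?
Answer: $- \frac{979}{18} \approx -54.389$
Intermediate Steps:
$E{\left(H \right)} = \frac{10}{H^{2}}$ ($E{\left(H \right)} = - 2 \frac{\left(-5\right) \frac{1}{H}}{H} = - 2 \left(- \frac{5}{H^{2}}\right) = \frac{10}{H^{2}}$)
$j{\left(D \right)} = D - \frac{2 D}{-2 + D}$
$a = \frac{65}{18}$ ($a = \frac{\frac{10}{9} \left(-4 + \frac{10}{9}\right)}{-2 + \frac{10}{9}} = \frac{10 \cdot \frac{1}{9} \left(-4 + 10 \cdot \frac{1}{9}\right)}{-2 + 10 \cdot \frac{1}{9}} = \frac{10 \left(-4 + \frac{10}{9}\right)}{9 \left(-2 + \frac{10}{9}\right)} = \frac{10}{9} \frac{1}{- \frac{8}{9}} \left(- \frac{26}{9}\right) = \frac{10}{9} \left(- \frac{9}{8}\right) \left(- \frac{26}{9}\right) = \frac{65}{18} \approx 3.6111$)
$u{\left(2 \right)} \left(-29\right) + a = 2 \left(-29\right) + \frac{65}{18} = -58 + \frac{65}{18} = - \frac{979}{18}$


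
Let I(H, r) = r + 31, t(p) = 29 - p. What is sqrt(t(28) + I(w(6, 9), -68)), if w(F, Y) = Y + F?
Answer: 6*I ≈ 6.0*I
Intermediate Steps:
w(F, Y) = F + Y
I(H, r) = 31 + r
sqrt(t(28) + I(w(6, 9), -68)) = sqrt((29 - 1*28) + (31 - 68)) = sqrt((29 - 28) - 37) = sqrt(1 - 37) = sqrt(-36) = 6*I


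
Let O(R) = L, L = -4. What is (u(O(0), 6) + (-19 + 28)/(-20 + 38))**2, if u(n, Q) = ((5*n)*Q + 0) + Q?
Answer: 51529/4 ≈ 12882.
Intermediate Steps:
O(R) = -4
u(n, Q) = Q + 5*Q*n (u(n, Q) = (5*Q*n + 0) + Q = 5*Q*n + Q = Q + 5*Q*n)
(u(O(0), 6) + (-19 + 28)/(-20 + 38))**2 = (6*(1 + 5*(-4)) + (-19 + 28)/(-20 + 38))**2 = (6*(1 - 20) + 9/18)**2 = (6*(-19) + 9*(1/18))**2 = (-114 + 1/2)**2 = (-227/2)**2 = 51529/4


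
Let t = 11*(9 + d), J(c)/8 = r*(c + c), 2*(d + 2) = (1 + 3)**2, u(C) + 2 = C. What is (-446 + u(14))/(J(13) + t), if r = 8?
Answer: -14/59 ≈ -0.23729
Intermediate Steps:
u(C) = -2 + C
d = 6 (d = -2 + (1 + 3)**2/2 = -2 + (1/2)*4**2 = -2 + (1/2)*16 = -2 + 8 = 6)
J(c) = 128*c (J(c) = 8*(8*(c + c)) = 8*(8*(2*c)) = 8*(16*c) = 128*c)
t = 165 (t = 11*(9 + 6) = 11*15 = 165)
(-446 + u(14))/(J(13) + t) = (-446 + (-2 + 14))/(128*13 + 165) = (-446 + 12)/(1664 + 165) = -434/1829 = -434*1/1829 = -14/59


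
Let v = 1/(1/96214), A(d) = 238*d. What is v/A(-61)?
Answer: -48107/7259 ≈ -6.6272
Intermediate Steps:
v = 96214 (v = 1/(1/96214) = 96214)
v/A(-61) = 96214/((238*(-61))) = 96214/(-14518) = 96214*(-1/14518) = -48107/7259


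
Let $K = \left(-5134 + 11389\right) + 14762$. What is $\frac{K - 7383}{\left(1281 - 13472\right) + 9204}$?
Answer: $- \frac{13634}{2987} \approx -4.5644$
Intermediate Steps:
$K = 21017$ ($K = 6255 + 14762 = 21017$)
$\frac{K - 7383}{\left(1281 - 13472\right) + 9204} = \frac{21017 - 7383}{\left(1281 - 13472\right) + 9204} = \frac{13634}{-12191 + 9204} = \frac{13634}{-2987} = 13634 \left(- \frac{1}{2987}\right) = - \frac{13634}{2987}$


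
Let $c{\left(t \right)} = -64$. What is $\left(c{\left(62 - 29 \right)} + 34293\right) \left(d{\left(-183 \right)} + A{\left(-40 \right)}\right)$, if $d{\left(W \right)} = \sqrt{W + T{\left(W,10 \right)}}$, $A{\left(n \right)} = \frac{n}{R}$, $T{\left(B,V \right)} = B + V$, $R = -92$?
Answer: $\frac{342290}{23} + 68458 i \sqrt{89} \approx 14882.0 + 6.4583 \cdot 10^{5} i$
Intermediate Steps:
$A{\left(n \right)} = - \frac{n}{92}$ ($A{\left(n \right)} = \frac{n}{-92} = n \left(- \frac{1}{92}\right) = - \frac{n}{92}$)
$d{\left(W \right)} = \sqrt{10 + 2 W}$ ($d{\left(W \right)} = \sqrt{W + \left(W + 10\right)} = \sqrt{W + \left(10 + W\right)} = \sqrt{10 + 2 W}$)
$\left(c{\left(62 - 29 \right)} + 34293\right) \left(d{\left(-183 \right)} + A{\left(-40 \right)}\right) = \left(-64 + 34293\right) \left(\sqrt{10 + 2 \left(-183\right)} - - \frac{10}{23}\right) = 34229 \left(\sqrt{10 - 366} + \frac{10}{23}\right) = 34229 \left(\sqrt{-356} + \frac{10}{23}\right) = 34229 \left(2 i \sqrt{89} + \frac{10}{23}\right) = 34229 \left(\frac{10}{23} + 2 i \sqrt{89}\right) = \frac{342290}{23} + 68458 i \sqrt{89}$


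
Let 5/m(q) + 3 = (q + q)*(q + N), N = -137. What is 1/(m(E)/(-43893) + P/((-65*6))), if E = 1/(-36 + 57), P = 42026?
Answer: -269137245/29001951572 ≈ -0.0092800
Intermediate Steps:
E = 1/21 ≈ 0.047619
m(q) = 5/(-3 + 2*q*(-137 + q)) (m(q) = 5/(-3 + (q + q)*(q - 137)) = 5/(-3 + (2*q)*(-137 + q)) = 5/(-3 + 2*q*(-137 + q)))
1/(m(E)/(-43893) + P/((-65*6))) = 1/((5/(-3 - 274*1/21 + 2*(1/21)**2))/(-43893) + 42026/((-65*6))) = 1/((5/(-3 - 274/21 + 2*(1/441)))*(-1/43893) + 42026/(-390)) = 1/((5/(-3 - 274/21 + 2/441))*(-1/43893) + 42026*(-1/390)) = 1/((5/(-7075/441))*(-1/43893) - 21013/195) = 1/((5*(-441/7075))*(-1/43893) - 21013/195) = 1/(-441/1415*(-1/43893) - 21013/195) = 1/(49/6900955 - 21013/195) = 1/(-29001951572/269137245) = -269137245/29001951572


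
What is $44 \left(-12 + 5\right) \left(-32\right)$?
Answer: $9856$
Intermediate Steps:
$44 \left(-12 + 5\right) \left(-32\right) = 44 \left(-7\right) \left(-32\right) = \left(-308\right) \left(-32\right) = 9856$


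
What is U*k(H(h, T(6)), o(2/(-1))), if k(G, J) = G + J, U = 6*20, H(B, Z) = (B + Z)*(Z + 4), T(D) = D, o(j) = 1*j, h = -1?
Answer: 5760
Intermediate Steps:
o(j) = j
H(B, Z) = (4 + Z)*(B + Z) (H(B, Z) = (B + Z)*(4 + Z) = (4 + Z)*(B + Z))
U = 120
U*k(H(h, T(6)), o(2/(-1))) = 120*((6² + 4*(-1) + 4*6 - 1*6) + 2/(-1)) = 120*((36 - 4 + 24 - 6) + 2*(-1)) = 120*(50 - 2) = 120*48 = 5760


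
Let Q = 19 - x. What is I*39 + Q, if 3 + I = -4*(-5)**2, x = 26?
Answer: -4024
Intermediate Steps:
Q = -7 (Q = 19 - 1*26 = 19 - 26 = -7)
I = -103 (I = -3 - 4*(-5)**2 = -3 - 4*25 = -3 - 100 = -103)
I*39 + Q = -103*39 - 7 = -4017 - 7 = -4024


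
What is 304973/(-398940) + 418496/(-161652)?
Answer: -6007063601/1791373580 ≈ -3.3533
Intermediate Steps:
304973/(-398940) + 418496/(-161652) = 304973*(-1/398940) + 418496*(-1/161652) = -304973/398940 - 104624/40413 = -6007063601/1791373580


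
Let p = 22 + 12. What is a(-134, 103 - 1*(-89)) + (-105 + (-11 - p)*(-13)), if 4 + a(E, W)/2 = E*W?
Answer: -50984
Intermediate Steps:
p = 34
a(E, W) = -8 + 2*E*W (a(E, W) = -8 + 2*(E*W) = -8 + 2*E*W)
a(-134, 103 - 1*(-89)) + (-105 + (-11 - p)*(-13)) = (-8 + 2*(-134)*(103 - 1*(-89))) + (-105 + (-11 - 1*34)*(-13)) = (-8 + 2*(-134)*(103 + 89)) + (-105 + (-11 - 34)*(-13)) = (-8 + 2*(-134)*192) + (-105 - 45*(-13)) = (-8 - 51456) + (-105 + 585) = -51464 + 480 = -50984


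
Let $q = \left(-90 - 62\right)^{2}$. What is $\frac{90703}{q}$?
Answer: $\frac{90703}{23104} \approx 3.9259$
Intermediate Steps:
$q = 23104$ ($q = \left(-152\right)^{2} = 23104$)
$\frac{90703}{q} = \frac{90703}{23104}$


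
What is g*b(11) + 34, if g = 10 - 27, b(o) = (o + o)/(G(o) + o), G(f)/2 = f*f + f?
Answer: 816/25 ≈ 32.640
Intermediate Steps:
G(f) = 2*f + 2*f² (G(f) = 2*(f*f + f) = 2*(f² + f) = 2*(f + f²) = 2*f + 2*f²)
b(o) = 2*o/(o + 2*o*(1 + o)) (b(o) = (o + o)/(2*o*(1 + o) + o) = (2*o)/(o + 2*o*(1 + o)) = 2*o/(o + 2*o*(1 + o)))
g = -17
g*b(11) + 34 = -34/(3 + 2*11) + 34 = -34/(3 + 22) + 34 = -34/25 + 34 = 816/25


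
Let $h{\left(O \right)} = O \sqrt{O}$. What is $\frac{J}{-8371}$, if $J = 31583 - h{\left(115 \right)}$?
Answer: $- \frac{31583}{8371} + \frac{115 \sqrt{115}}{8371} \approx -3.6256$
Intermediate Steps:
$h{\left(O \right)} = O^{\frac{3}{2}}$
$J = 31583 - 115 \sqrt{115}$ ($J = 31583 - 115^{\frac{3}{2}} = 31583 - 115 \sqrt{115} \approx 30350.0$)
$\frac{J}{-8371} = \frac{31583 - 115 \sqrt{115}}{-8371} = \left(31583 - 115 \sqrt{115}\right) \left(- \frac{1}{8371}\right) = - \frac{31583}{8371} + \frac{115 \sqrt{115}}{8371}$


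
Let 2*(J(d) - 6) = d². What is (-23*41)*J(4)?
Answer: -13202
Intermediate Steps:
J(d) = 6 + d²/2
(-23*41)*J(4) = (-23*41)*(6 + (½)*4²) = -943*(6 + (½)*16) = -943*(6 + 8) = -943*14 = -13202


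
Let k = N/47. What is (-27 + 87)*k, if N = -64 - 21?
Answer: -5100/47 ≈ -108.51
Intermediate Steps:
N = -85
k = -85/47 ≈ -1.8085
(-27 + 87)*k = (-27 + 87)*(-85/47) = 60*(-85/47) = -5100/47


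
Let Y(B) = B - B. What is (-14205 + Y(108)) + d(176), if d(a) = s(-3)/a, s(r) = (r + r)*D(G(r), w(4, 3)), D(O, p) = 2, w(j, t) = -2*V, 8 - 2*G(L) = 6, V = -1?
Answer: -625023/44 ≈ -14205.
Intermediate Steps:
G(L) = 1 (G(L) = 4 - ½*6 = 4 - 3 = 1)
w(j, t) = 2 (w(j, t) = -2*(-1) = 2)
Y(B) = 0
s(r) = 4*r (s(r) = (r + r)*2 = (2*r)*2 = 4*r)
d(a) = -12/a (d(a) = (4*(-3))/a = -12/a)
(-14205 + Y(108)) + d(176) = (-14205 + 0) - 12/176 = -14205 - 12*1/176 = -14205 - 3/44 = -625023/44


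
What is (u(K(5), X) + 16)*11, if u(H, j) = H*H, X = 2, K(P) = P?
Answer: 451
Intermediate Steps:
u(H, j) = H**2
(u(K(5), X) + 16)*11 = (5**2 + 16)*11 = (25 + 16)*11 = 41*11 = 451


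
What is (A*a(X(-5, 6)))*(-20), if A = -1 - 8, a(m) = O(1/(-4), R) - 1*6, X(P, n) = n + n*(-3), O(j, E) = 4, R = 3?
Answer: -360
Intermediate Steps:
X(P, n) = -2*n (X(P, n) = n - 3*n = -2*n)
a(m) = -2 (a(m) = 4 - 1*6 = 4 - 6 = -2)
A = -9
(A*a(X(-5, 6)))*(-20) = -9*(-2)*(-20) = 18*(-20) = -360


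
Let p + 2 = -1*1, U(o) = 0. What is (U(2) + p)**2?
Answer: 9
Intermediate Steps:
p = -3 (p = -2 - 1*1 = -2 - 1 = -3)
(U(2) + p)**2 = (0 - 3)**2 = (-3)**2 = 9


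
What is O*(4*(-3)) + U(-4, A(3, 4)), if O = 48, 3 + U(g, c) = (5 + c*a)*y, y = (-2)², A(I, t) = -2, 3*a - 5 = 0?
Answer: -1717/3 ≈ -572.33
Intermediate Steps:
a = 5/3 (a = 5/3 + (⅓)*0 = 5/3 + 0 = 5/3 ≈ 1.6667)
y = 4
U(g, c) = 17 + 20*c/3 (U(g, c) = -3 + (5 + c*(5/3))*4 = -3 + (5 + 5*c/3)*4 = -3 + (20 + 20*c/3) = 17 + 20*c/3)
O*(4*(-3)) + U(-4, A(3, 4)) = 48*(4*(-3)) + (17 + (20/3)*(-2)) = 48*(-12) + (17 - 40/3) = -576 + 11/3 = -1717/3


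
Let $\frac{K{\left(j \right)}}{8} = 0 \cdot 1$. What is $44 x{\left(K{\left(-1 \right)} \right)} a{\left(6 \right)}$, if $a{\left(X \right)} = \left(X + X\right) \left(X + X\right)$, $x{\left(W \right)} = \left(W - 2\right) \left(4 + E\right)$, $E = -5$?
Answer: $12672$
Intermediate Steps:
$K{\left(j \right)} = 0$ ($K{\left(j \right)} = 8 \cdot 0 \cdot 1 = 8 \cdot 0 = 0$)
$x{\left(W \right)} = 2 - W$ ($x{\left(W \right)} = \left(W - 2\right) \left(4 - 5\right) = \left(-2 + W\right) \left(-1\right) = 2 - W$)
$a{\left(X \right)} = 4 X^{2}$ ($a{\left(X \right)} = 2 X 2 X = 4 X^{2}$)
$44 x{\left(K{\left(-1 \right)} \right)} a{\left(6 \right)} = 44 \left(2 - 0\right) 4 \cdot 6^{2} = 44 \left(2 + 0\right) 4 \cdot 36 = 44 \cdot 2 \cdot 144 = 88 \cdot 144 = 12672$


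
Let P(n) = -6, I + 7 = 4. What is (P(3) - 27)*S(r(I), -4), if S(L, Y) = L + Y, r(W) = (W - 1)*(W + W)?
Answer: -660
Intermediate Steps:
I = -3 (I = -7 + 4 = -3)
r(W) = 2*W*(-1 + W) (r(W) = (-1 + W)*(2*W) = 2*W*(-1 + W))
(P(3) - 27)*S(r(I), -4) = (-6 - 27)*(2*(-3)*(-1 - 3) - 4) = -33*(2*(-3)*(-4) - 4) = -33*(24 - 4) = -33*20 = -660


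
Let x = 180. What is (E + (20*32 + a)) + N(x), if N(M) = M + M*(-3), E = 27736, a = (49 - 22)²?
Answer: 28745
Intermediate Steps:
a = 729 (a = 27² = 729)
N(M) = -2*M (N(M) = M - 3*M = -2*M)
(E + (20*32 + a)) + N(x) = (27736 + (20*32 + 729)) - 2*180 = (27736 + (640 + 729)) - 360 = (27736 + 1369) - 360 = 29105 - 360 = 28745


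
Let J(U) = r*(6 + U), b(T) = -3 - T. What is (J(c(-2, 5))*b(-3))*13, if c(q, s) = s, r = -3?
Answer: 0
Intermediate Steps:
J(U) = -18 - 3*U (J(U) = -3*(6 + U) = -18 - 3*U)
(J(c(-2, 5))*b(-3))*13 = ((-18 - 3*5)*(-3 - 1*(-3)))*13 = ((-18 - 15)*(-3 + 3))*13 = -33*0*13 = 0*13 = 0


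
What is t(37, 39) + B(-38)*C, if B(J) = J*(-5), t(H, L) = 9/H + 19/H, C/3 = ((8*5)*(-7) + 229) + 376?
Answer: 6854278/37 ≈ 1.8525e+5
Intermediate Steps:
C = 975 (C = 3*(((8*5)*(-7) + 229) + 376) = 3*((40*(-7) + 229) + 376) = 3*((-280 + 229) + 376) = 3*(-51 + 376) = 3*325 = 975)
t(H, L) = 28/H
B(J) = -5*J
t(37, 39) + B(-38)*C = 28/37 - 5*(-38)*975 = 28*(1/37) + 190*975 = 28/37 + 185250 = 6854278/37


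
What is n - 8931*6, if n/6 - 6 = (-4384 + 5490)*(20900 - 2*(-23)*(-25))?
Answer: 131007450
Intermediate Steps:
n = 131061036 (n = 36 + 6*((-4384 + 5490)*(20900 - 2*(-23)*(-25))) = 36 + 6*(1106*(20900 + 46*(-25))) = 36 + 6*(1106*(20900 - 1150)) = 36 + 6*(1106*19750) = 36 + 6*21843500 = 36 + 131061000 = 131061036)
n - 8931*6 = 131061036 - 8931*6 = 131061036 - 1*53586 = 131061036 - 53586 = 131007450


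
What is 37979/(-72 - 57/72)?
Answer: -911496/1747 ≈ -521.75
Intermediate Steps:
37979/(-72 - 57/72) = 37979/(-72 - 57*1/72) = 37979/(-72 - 19/24) = 37979/(-1747/24) = 37979*(-24/1747) = -911496/1747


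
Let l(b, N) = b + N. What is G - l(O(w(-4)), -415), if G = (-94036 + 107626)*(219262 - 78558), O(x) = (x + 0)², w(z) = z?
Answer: 1912167759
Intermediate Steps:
O(x) = x²
l(b, N) = N + b
G = 1912167360 (G = 13590*140704 = 1912167360)
G - l(O(w(-4)), -415) = 1912167360 - (-415 + (-4)²) = 1912167360 - (-415 + 16) = 1912167360 - 1*(-399) = 1912167360 + 399 = 1912167759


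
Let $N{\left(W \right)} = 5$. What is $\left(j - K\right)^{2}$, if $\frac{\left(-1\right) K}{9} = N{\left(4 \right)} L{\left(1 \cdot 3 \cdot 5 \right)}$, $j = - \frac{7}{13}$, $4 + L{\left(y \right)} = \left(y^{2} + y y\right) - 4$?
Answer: $\frac{66854824969}{169} \approx 3.9559 \cdot 10^{8}$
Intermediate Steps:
$L{\left(y \right)} = -8 + 2 y^{2}$ ($L{\left(y \right)} = -4 - \left(4 - y^{2} - y y\right) = -4 + \left(\left(y^{2} + y^{2}\right) - 4\right) = -4 + \left(2 y^{2} - 4\right) = -4 + \left(-4 + 2 y^{2}\right) = -8 + 2 y^{2}$)
$j = - \frac{7}{13}$ ($j = \left(-7\right) \frac{1}{13} = - \frac{7}{13} \approx -0.53846$)
$K = -19890$ ($K = - 9 \cdot 5 \left(-8 + 2 \left(1 \cdot 3 \cdot 5\right)^{2}\right) = - 9 \cdot 5 \left(-8 + 2 \left(3 \cdot 5\right)^{2}\right) = - 9 \cdot 5 \left(-8 + 2 \cdot 15^{2}\right) = - 9 \cdot 5 \left(-8 + 2 \cdot 225\right) = - 9 \cdot 5 \left(-8 + 450\right) = - 9 \cdot 5 \cdot 442 = \left(-9\right) 2210 = -19890$)
$\left(j - K\right)^{2} = \left(- \frac{7}{13} - -19890\right)^{2} = \left(- \frac{7}{13} + 19890\right)^{2} = \left(\frac{258563}{13}\right)^{2} = \frac{66854824969}{169}$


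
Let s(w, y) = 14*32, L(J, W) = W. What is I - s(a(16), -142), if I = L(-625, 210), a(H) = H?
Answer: -238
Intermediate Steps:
s(w, y) = 448
I = 210
I - s(a(16), -142) = 210 - 1*448 = 210 - 448 = -238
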